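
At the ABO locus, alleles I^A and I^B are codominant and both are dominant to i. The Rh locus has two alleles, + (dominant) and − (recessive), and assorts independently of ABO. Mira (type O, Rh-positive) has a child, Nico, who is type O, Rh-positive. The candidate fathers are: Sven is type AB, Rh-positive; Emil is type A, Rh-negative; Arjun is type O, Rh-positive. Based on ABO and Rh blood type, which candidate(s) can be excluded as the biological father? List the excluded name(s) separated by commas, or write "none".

A candidate is excluded only if no genotype consistent with his phenotype could produce a type O, Rh-positive child with a type O, Rh-positive mother.
Sven (type AB, Rh+): no genotype consistent with that phenotype can produce a type-O Rh+ child with a type-O mother.

Sven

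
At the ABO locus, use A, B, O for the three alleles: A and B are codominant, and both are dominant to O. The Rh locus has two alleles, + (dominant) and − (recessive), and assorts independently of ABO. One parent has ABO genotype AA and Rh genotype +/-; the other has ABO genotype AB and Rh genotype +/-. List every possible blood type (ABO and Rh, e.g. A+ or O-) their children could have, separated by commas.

A+, A-, AB+, AB-

Gametes from AA × AB give offspring ABO genotypes AA, AB, i.e. phenotypes A, AB.
Rh cross +/- × +/- → phenotypes Rh+, Rh-.
Combining independently: A+, A-, AB+, AB-.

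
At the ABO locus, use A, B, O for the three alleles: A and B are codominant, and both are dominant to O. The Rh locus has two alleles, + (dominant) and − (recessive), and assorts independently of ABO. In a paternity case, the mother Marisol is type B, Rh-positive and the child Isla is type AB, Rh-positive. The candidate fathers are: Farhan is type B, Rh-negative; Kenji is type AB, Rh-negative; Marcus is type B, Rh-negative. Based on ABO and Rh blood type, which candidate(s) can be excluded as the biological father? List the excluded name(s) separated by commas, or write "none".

Farhan, Marcus

A candidate is excluded only if no genotype consistent with his phenotype could produce a type AB, Rh-positive child with a type B, Rh-positive mother.
Farhan (type B, Rh-): no genotype consistent with that phenotype can produce a type-AB Rh+ child with a type-B mother.
Marcus (type B, Rh-): no genotype consistent with that phenotype can produce a type-AB Rh+ child with a type-B mother.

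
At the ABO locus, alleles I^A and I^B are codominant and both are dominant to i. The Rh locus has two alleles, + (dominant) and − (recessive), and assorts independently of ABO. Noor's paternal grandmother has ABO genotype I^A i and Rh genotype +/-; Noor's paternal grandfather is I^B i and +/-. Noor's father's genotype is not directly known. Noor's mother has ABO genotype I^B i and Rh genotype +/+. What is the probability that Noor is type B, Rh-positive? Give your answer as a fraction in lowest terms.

1/2

Noor's father's ABO genotype from I^A i × I^B i: 1/4 I^A I^B, 1/4 I^A i, 1/4 I^B i, 1/4 i i.
Crossing each possibility with the mother I^B i and summing P(type B): 1/4·1/2 + 1/4·1/4 + 1/4·3/4 + 1/4·1/2 = 1/2.
Similarly for Rh via the father's Rh distribution: P(Rh+) = 1.
Independent loci: 1/2 × 1 = 1/2.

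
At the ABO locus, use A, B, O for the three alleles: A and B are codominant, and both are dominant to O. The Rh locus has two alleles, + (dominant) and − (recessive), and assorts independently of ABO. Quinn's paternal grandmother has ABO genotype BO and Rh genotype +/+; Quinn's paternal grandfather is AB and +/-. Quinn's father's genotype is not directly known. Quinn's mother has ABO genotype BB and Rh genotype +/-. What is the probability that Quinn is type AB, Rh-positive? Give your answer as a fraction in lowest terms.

7/32

Quinn's father's ABO genotype from BO × AB: 1/4 AB, 1/4 AO, 1/4 BB, 1/4 BO.
Crossing each possibility with the mother BB and summing P(type AB): 1/4·1/2 + 1/4·1/2 + 1/4·0 + 1/4·0 = 1/4.
Similarly for Rh via the father's Rh distribution: P(Rh+) = 7/8.
Independent loci: 1/4 × 7/8 = 7/32.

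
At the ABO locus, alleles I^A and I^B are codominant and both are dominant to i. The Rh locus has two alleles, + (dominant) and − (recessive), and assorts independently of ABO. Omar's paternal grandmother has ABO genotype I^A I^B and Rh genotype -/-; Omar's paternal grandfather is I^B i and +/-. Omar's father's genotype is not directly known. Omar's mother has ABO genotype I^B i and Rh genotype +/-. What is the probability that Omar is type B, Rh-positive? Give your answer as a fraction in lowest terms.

Omar's father's ABO genotype from I^A I^B × I^B i: 1/4 I^A I^B, 1/4 I^A i, 1/4 I^B I^B, 1/4 I^B i.
Crossing each possibility with the mother I^B i and summing P(type B): 1/4·1/2 + 1/4·1/4 + 1/4·1 + 1/4·3/4 = 5/8.
Similarly for Rh via the father's Rh distribution: P(Rh+) = 5/8.
Independent loci: 5/8 × 5/8 = 25/64.

25/64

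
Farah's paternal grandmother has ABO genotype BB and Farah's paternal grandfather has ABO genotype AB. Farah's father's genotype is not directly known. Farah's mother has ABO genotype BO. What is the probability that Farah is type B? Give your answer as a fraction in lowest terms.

Farah's father's ABO genotype from BB × AB: 1/2 AB, 1/2 BB.
Crossing each possibility with the mother BO and summing P(type B): 1/2·1/2 + 1/2·1 = 3/4.

3/4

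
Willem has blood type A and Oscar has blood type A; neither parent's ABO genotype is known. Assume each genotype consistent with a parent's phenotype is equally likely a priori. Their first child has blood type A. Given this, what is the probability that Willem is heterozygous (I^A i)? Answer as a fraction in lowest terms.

Possible genotypes: Willem ∈ {I^A I^A, I^A i}; Oscar ∈ {I^A I^A, I^A i}.
Weight each parental genotype pair by prior × P(type-A child):
  I^A I^A × I^A I^A: posterior weight 4/15.
  I^A I^A × I^A i: posterior weight 4/15.
  I^A i × I^A I^A: posterior weight 4/15.
  I^A i × I^A i: posterior weight 1/5.
Sum the posterior weight over pairs where Willem is I^A i: 7/15.

7/15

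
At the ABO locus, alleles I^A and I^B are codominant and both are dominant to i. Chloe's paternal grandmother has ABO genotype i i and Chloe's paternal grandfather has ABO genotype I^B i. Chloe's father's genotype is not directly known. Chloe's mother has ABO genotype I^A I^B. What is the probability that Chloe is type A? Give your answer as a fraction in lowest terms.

3/8

Chloe's father's ABO genotype from i i × I^B i: 1/2 I^B i, 1/2 i i.
Crossing each possibility with the mother I^A I^B and summing P(type A): 1/2·1/4 + 1/2·1/2 = 3/8.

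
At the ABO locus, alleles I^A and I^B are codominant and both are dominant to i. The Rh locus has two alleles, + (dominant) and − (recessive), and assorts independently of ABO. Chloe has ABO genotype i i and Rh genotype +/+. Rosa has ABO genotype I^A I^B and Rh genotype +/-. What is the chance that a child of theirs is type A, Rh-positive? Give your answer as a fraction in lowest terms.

ABO cross i i × I^A I^B → offspring phenotypes: 1/2 A, 1/2 B.
Rh cross +/+ × +/- → 1 Rh+.
Independent loci: P(type A, Rh-positive) = 1/2 × 1 = 1/2.

1/2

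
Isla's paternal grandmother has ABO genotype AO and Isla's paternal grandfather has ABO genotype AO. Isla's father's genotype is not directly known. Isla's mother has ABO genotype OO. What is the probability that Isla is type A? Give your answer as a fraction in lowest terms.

Isla's father's ABO genotype from AO × AO: 1/4 AA, 1/2 AO, 1/4 OO.
Crossing each possibility with the mother OO and summing P(type A): 1/4·1 + 1/2·1/2 + 1/4·0 = 1/2.

1/2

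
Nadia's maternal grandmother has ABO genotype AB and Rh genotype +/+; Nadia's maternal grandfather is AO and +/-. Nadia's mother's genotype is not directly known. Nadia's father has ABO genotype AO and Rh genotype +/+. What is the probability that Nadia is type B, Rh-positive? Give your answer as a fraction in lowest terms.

Nadia's mother's ABO genotype from AB × AO: 1/4 AA, 1/4 AB, 1/4 AO, 1/4 BO.
Crossing each possibility with the father AO and summing P(type B): 1/4·0 + 1/4·1/4 + 1/4·0 + 1/4·1/4 = 1/8.
Similarly for Rh via the mother's Rh distribution: P(Rh+) = 1.
Independent loci: 1/8 × 1 = 1/8.

1/8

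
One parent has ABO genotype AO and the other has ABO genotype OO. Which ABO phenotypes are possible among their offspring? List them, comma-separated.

O, A

Gametes from AO × OO give offspring ABO genotypes AO, OO, i.e. phenotypes O, A.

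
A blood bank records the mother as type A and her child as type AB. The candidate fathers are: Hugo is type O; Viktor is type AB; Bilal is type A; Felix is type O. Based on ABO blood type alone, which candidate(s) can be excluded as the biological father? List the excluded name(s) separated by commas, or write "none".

Hugo, Bilal, Felix

A candidate is excluded only if no genotype consistent with his phenotype could produce a type AB child with a type A mother.
Hugo (type O): no genotype consistent with that phenotype can produce a type-AB child with a type-A mother.
Bilal (type A): no genotype consistent with that phenotype can produce a type-AB child with a type-A mother.
Felix (type O): no genotype consistent with that phenotype can produce a type-AB child with a type-A mother.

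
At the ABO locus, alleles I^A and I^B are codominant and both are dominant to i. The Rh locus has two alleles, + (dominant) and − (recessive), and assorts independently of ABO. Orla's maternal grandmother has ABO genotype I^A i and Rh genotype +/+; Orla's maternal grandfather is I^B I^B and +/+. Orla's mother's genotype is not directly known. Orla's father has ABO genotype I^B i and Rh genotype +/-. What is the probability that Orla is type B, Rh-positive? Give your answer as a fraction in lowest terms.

5/8

Orla's mother's ABO genotype from I^A i × I^B I^B: 1/2 I^A I^B, 1/2 I^B i.
Crossing each possibility with the father I^B i and summing P(type B): 1/2·1/2 + 1/2·3/4 = 5/8.
Similarly for Rh via the mother's Rh distribution: P(Rh+) = 1.
Independent loci: 5/8 × 1 = 5/8.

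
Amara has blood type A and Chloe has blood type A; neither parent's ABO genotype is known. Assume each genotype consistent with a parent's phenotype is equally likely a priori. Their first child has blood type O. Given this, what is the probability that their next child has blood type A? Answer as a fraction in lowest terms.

3/4

Possible genotypes: Amara ∈ {AA, AO}; Chloe ∈ {AA, AO}.
Weight each parental genotype pair by prior × P(type-O child):
  AO × AO: posterior weight 1; P(next child type A) = 3/4.
Weighted sum = 3/4.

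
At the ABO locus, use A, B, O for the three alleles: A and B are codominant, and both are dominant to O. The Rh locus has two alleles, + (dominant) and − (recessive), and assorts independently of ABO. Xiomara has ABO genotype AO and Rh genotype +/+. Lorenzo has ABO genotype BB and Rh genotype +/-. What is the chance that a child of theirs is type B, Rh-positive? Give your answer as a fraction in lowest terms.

1/2

ABO cross AO × BB → offspring phenotypes: 1/2 B, 1/2 AB.
Rh cross +/+ × +/- → 1 Rh+.
Independent loci: P(type B, Rh-positive) = 1/2 × 1 = 1/2.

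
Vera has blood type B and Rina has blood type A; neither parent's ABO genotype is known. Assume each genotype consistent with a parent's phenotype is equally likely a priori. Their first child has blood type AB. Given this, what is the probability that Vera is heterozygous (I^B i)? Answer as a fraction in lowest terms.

1/3

Possible genotypes: Vera ∈ {I^B I^B, I^B i}; Rina ∈ {I^A I^A, I^A i}.
Weight each parental genotype pair by prior × P(type-AB child):
  I^B I^B × I^A I^A: posterior weight 4/9.
  I^B I^B × I^A i: posterior weight 2/9.
  I^B i × I^A I^A: posterior weight 2/9.
  I^B i × I^A i: posterior weight 1/9.
Sum the posterior weight over pairs where Vera is I^B i: 1/3.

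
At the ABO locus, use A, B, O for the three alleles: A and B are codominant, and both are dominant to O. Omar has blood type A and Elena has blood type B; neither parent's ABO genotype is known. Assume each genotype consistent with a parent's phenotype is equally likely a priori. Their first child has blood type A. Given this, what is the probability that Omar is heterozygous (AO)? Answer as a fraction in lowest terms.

Possible genotypes: Omar ∈ {AA, AO}; Elena ∈ {BB, BO}.
Weight each parental genotype pair by prior × P(type-A child):
  AA × BO: posterior weight 2/3.
  AO × BO: posterior weight 1/3.
Sum the posterior weight over pairs where Omar is AO: 1/3.

1/3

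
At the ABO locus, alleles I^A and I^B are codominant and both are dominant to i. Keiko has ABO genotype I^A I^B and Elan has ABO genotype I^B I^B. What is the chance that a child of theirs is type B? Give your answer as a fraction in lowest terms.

1/2

ABO cross I^A I^B × I^B I^B → offspring phenotypes: 1/2 B, 1/2 AB.
So P(type B) = 1/2.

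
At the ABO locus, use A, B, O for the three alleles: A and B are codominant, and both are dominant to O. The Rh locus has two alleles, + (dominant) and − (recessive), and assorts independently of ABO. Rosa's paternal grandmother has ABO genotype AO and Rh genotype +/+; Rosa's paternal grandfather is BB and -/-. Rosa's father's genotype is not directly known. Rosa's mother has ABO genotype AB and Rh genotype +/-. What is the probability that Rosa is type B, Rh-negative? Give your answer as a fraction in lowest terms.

Rosa's father's ABO genotype from AO × BB: 1/2 AB, 1/2 BO.
Crossing each possibility with the mother AB and summing P(type B): 1/2·1/4 + 1/2·1/2 = 3/8.
Similarly for Rh via the father's Rh distribution: P(Rh-) = 1/4.
Independent loci: 3/8 × 1/4 = 3/32.

3/32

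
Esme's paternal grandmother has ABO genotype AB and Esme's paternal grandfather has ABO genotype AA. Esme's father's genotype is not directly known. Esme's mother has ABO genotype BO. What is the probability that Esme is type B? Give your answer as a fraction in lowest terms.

Esme's father's ABO genotype from AB × AA: 1/2 AA, 1/2 AB.
Crossing each possibility with the mother BO and summing P(type B): 1/2·0 + 1/2·1/2 = 1/4.

1/4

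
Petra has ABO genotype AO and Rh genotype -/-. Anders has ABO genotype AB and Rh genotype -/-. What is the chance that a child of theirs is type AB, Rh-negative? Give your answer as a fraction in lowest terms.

ABO cross AO × AB → offspring phenotypes: 1/2 A, 1/4 B, 1/4 AB.
Rh cross -/- × -/- → 1 Rh-.
Independent loci: P(type AB, Rh-negative) = 1/4 × 1 = 1/4.

1/4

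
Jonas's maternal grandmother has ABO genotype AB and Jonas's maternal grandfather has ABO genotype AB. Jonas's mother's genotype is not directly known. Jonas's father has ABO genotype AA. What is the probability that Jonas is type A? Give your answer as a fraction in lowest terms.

1/2

Jonas's mother's ABO genotype from AB × AB: 1/4 AA, 1/2 AB, 1/4 BB.
Crossing each possibility with the father AA and summing P(type A): 1/4·1 + 1/2·1/2 + 1/4·0 = 1/2.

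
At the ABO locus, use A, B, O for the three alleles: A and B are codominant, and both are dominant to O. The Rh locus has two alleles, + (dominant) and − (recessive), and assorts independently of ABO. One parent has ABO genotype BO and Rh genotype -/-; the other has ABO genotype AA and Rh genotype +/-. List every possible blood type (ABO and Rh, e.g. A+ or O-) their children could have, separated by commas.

Gametes from BO × AA give offspring ABO genotypes AB, AO, i.e. phenotypes A, AB.
Rh cross -/- × +/- → phenotypes Rh+, Rh-.
Combining independently: A+, A-, AB+, AB-.

A+, A-, AB+, AB-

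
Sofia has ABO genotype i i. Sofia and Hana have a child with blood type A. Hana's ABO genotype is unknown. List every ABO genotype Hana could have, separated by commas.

I^A I^A, I^A I^B, I^A i

For each candidate genotype of Hana, check whether crossing it with i i can produce every observed child phenotype.
  I^A I^A → possible child types {A} ✓
  I^A I^B → possible child types {A, B} ✓
  I^A i → possible child types {O, A} ✓
  I^B I^B → possible child types {B} ✗
  I^B i → possible child types {O, B} ✗
  i i → possible child types {O} ✗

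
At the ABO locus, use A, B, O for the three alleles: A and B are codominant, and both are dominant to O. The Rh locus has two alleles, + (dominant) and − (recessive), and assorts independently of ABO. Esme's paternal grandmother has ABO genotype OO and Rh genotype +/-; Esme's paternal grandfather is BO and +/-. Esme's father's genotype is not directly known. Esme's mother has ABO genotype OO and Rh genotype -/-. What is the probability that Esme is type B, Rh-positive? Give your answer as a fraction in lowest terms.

1/8

Esme's father's ABO genotype from OO × BO: 1/2 BO, 1/2 OO.
Crossing each possibility with the mother OO and summing P(type B): 1/2·1/2 + 1/2·0 = 1/4.
Similarly for Rh via the father's Rh distribution: P(Rh+) = 1/2.
Independent loci: 1/4 × 1/2 = 1/8.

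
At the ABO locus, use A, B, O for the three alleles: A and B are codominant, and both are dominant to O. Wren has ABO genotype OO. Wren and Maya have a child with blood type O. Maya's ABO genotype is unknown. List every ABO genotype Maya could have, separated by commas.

AO, BO, OO

For each candidate genotype of Maya, check whether crossing it with OO can produce every observed child phenotype.
  AA → possible child types {A} ✗
  AB → possible child types {A, B} ✗
  AO → possible child types {O, A} ✓
  BB → possible child types {B} ✗
  BO → possible child types {O, B} ✓
  OO → possible child types {O} ✓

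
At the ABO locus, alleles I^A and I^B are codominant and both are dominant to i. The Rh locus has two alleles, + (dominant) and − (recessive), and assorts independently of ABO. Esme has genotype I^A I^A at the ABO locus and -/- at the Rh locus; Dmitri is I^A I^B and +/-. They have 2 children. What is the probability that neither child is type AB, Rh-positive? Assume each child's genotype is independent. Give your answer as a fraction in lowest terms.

ABO cross I^A I^A × I^A I^B → 1/2 A, 1/2 AB.
Rh cross -/- × +/- → 1/2 Rh+, 1/2 Rh-; so P(type AB, Rh-positive) = 1/2 × 1/2 = 1/4 per child.
P(not type AB, Rh-positive) = 3/4 for one child; (3/4)^2 = 9/16.

9/16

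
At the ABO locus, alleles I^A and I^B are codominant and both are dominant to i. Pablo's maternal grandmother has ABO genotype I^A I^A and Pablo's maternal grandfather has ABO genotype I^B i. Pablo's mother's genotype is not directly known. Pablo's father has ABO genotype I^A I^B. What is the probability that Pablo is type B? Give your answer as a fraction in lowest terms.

Pablo's mother's ABO genotype from I^A I^A × I^B i: 1/2 I^A I^B, 1/2 I^A i.
Crossing each possibility with the father I^A I^B and summing P(type B): 1/2·1/4 + 1/2·1/4 = 1/4.

1/4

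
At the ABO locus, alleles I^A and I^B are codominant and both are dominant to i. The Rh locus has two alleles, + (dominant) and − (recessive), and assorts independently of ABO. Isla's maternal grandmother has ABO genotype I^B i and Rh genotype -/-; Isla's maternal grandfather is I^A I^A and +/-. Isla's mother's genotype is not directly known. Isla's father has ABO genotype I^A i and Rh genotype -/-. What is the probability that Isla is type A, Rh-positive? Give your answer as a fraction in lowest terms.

5/32

Isla's mother's ABO genotype from I^B i × I^A I^A: 1/2 I^A I^B, 1/2 I^A i.
Crossing each possibility with the father I^A i and summing P(type A): 1/2·1/2 + 1/2·3/4 = 5/8.
Similarly for Rh via the mother's Rh distribution: P(Rh+) = 1/4.
Independent loci: 5/8 × 1/4 = 5/32.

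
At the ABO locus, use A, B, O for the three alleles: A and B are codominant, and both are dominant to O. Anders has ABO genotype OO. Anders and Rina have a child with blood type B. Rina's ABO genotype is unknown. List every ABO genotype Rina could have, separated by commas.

AB, BB, BO

For each candidate genotype of Rina, check whether crossing it with OO can produce every observed child phenotype.
  AA → possible child types {A} ✗
  AB → possible child types {A, B} ✓
  AO → possible child types {O, A} ✗
  BB → possible child types {B} ✓
  BO → possible child types {O, B} ✓
  OO → possible child types {O} ✗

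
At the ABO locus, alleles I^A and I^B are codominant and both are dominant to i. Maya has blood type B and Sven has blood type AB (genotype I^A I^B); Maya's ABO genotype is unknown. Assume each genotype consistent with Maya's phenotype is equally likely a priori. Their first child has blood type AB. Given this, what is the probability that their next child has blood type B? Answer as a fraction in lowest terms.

Possible genotypes: Maya ∈ {I^B I^B, I^B i}; Sven ∈ {I^A I^B}.
Weight each parental genotype pair by prior × P(type-AB child):
  I^B I^B × I^A I^B: posterior weight 2/3; P(next child type B) = 1/2.
  I^B i × I^A I^B: posterior weight 1/3; P(next child type B) = 1/2.
Weighted sum = 1/2.

1/2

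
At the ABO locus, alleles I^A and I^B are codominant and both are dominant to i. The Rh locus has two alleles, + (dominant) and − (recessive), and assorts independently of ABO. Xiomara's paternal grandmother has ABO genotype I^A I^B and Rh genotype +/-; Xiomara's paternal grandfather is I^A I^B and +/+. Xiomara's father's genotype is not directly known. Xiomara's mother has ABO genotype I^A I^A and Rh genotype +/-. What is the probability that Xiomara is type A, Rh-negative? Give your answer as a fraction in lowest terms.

1/16

Xiomara's father's ABO genotype from I^A I^B × I^A I^B: 1/4 I^A I^A, 1/2 I^A I^B, 1/4 I^B I^B.
Crossing each possibility with the mother I^A I^A and summing P(type A): 1/4·1 + 1/2·1/2 + 1/4·0 = 1/2.
Similarly for Rh via the father's Rh distribution: P(Rh-) = 1/8.
Independent loci: 1/2 × 1/8 = 1/16.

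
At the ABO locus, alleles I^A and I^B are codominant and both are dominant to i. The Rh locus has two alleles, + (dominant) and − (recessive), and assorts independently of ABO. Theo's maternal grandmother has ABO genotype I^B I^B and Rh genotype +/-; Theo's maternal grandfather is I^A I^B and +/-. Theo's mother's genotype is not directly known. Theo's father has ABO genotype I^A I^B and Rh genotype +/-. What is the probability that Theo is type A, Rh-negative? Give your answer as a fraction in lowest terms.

Theo's mother's ABO genotype from I^B I^B × I^A I^B: 1/2 I^A I^B, 1/2 I^B I^B.
Crossing each possibility with the father I^A I^B and summing P(type A): 1/2·1/4 + 1/2·0 = 1/8.
Similarly for Rh via the mother's Rh distribution: P(Rh-) = 1/4.
Independent loci: 1/8 × 1/4 = 1/32.

1/32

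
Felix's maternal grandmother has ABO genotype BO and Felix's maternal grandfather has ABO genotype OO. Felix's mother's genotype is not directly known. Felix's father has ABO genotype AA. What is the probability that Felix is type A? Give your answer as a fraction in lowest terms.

Felix's mother's ABO genotype from BO × OO: 1/2 BO, 1/2 OO.
Crossing each possibility with the father AA and summing P(type A): 1/2·1/2 + 1/2·1 = 3/4.

3/4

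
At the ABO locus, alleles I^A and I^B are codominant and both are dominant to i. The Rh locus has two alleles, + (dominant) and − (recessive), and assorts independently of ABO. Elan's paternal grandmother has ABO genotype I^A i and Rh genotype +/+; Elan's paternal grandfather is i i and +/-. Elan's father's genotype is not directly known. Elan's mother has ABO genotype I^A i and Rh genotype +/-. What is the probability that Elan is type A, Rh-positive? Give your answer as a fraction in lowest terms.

Elan's father's ABO genotype from I^A i × i i: 1/2 I^A i, 1/2 i i.
Crossing each possibility with the mother I^A i and summing P(type A): 1/2·3/4 + 1/2·1/2 = 5/8.
Similarly for Rh via the father's Rh distribution: P(Rh+) = 7/8.
Independent loci: 5/8 × 7/8 = 35/64.

35/64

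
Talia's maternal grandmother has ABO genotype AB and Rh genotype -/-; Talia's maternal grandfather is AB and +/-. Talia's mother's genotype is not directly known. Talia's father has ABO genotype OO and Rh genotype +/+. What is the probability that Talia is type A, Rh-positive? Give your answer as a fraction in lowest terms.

1/2

Talia's mother's ABO genotype from AB × AB: 1/4 AA, 1/2 AB, 1/4 BB.
Crossing each possibility with the father OO and summing P(type A): 1/4·1 + 1/2·1/2 + 1/4·0 = 1/2.
Similarly for Rh via the mother's Rh distribution: P(Rh+) = 1.
Independent loci: 1/2 × 1 = 1/2.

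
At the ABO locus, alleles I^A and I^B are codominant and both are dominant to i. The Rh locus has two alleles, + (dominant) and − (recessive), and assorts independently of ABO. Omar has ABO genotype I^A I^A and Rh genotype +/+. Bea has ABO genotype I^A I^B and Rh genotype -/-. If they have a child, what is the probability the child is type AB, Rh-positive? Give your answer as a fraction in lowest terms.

ABO cross I^A I^A × I^A I^B → offspring phenotypes: 1/2 A, 1/2 AB.
Rh cross +/+ × -/- → 1 Rh+.
Independent loci: P(type AB, Rh-positive) = 1/2 × 1 = 1/2.

1/2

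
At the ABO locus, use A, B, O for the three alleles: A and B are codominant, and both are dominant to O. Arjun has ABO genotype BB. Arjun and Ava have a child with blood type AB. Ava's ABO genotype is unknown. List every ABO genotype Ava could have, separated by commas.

For each candidate genotype of Ava, check whether crossing it with BB can produce every observed child phenotype.
  AA → possible child types {AB} ✓
  AB → possible child types {B, AB} ✓
  AO → possible child types {B, AB} ✓
  BB → possible child types {B} ✗
  BO → possible child types {B} ✗
  OO → possible child types {B} ✗

AA, AB, AO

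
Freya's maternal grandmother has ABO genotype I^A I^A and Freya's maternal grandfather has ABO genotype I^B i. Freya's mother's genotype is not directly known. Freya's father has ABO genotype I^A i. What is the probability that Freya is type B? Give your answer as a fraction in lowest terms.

Freya's mother's ABO genotype from I^A I^A × I^B i: 1/2 I^A I^B, 1/2 I^A i.
Crossing each possibility with the father I^A i and summing P(type B): 1/2·1/4 + 1/2·0 = 1/8.

1/8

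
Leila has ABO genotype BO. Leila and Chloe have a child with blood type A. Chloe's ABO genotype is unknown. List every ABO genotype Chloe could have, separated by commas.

For each candidate genotype of Chloe, check whether crossing it with BO can produce every observed child phenotype.
  AA → possible child types {A, AB} ✓
  AB → possible child types {A, B, AB} ✓
  AO → possible child types {O, A, B, AB} ✓
  BB → possible child types {B} ✗
  BO → possible child types {O, B} ✗
  OO → possible child types {O, B} ✗

AA, AB, AO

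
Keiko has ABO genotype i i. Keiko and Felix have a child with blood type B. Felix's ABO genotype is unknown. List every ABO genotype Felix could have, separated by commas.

I^A I^B, I^B I^B, I^B i

For each candidate genotype of Felix, check whether crossing it with i i can produce every observed child phenotype.
  I^A I^A → possible child types {A} ✗
  I^A I^B → possible child types {A, B} ✓
  I^A i → possible child types {O, A} ✗
  I^B I^B → possible child types {B} ✓
  I^B i → possible child types {O, B} ✓
  i i → possible child types {O} ✗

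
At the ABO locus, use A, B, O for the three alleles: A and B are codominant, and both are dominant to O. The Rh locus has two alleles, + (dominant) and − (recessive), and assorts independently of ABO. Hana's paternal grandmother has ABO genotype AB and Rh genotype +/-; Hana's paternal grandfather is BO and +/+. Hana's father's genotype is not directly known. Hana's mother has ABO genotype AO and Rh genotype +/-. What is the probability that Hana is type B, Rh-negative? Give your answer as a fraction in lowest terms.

Hana's father's ABO genotype from AB × BO: 1/4 AB, 1/4 AO, 1/4 BB, 1/4 BO.
Crossing each possibility with the mother AO and summing P(type B): 1/4·1/4 + 1/4·0 + 1/4·1/2 + 1/4·1/4 = 1/4.
Similarly for Rh via the father's Rh distribution: P(Rh-) = 1/8.
Independent loci: 1/4 × 1/8 = 1/32.

1/32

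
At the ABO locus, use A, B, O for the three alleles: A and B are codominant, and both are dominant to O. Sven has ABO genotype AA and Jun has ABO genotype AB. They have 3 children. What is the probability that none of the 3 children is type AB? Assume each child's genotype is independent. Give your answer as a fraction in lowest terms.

ABO cross AA × AB → 1/2 A, 1/2 AB.
So P(type AB) = 1/2 per child.
P(not type AB) = 1/2 for one child; (1/2)^3 = 1/8.

1/8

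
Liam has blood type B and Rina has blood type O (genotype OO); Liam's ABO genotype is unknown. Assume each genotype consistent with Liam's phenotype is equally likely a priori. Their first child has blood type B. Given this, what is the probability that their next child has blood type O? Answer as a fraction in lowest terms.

Possible genotypes: Liam ∈ {BB, BO}; Rina ∈ {OO}.
Weight each parental genotype pair by prior × P(type-B child):
  BB × OO: posterior weight 2/3; P(next child type O) = 0.
  BO × OO: posterior weight 1/3; P(next child type O) = 1/2.
Weighted sum = 1/6.

1/6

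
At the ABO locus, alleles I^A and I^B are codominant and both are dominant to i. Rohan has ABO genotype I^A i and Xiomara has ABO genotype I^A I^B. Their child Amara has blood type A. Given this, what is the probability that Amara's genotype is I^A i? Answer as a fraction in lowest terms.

1/2

Cross I^A i × I^A I^B → 1/4 I^A I^A, 1/4 I^A I^B, 1/4 I^A i, 1/4 I^B i.
Type-A genotypes among offspring: I^A I^A (1/4), I^A i (1/4); total 1/2.
P(I^A i | type A) = (1/4) / (1/2) = 1/2.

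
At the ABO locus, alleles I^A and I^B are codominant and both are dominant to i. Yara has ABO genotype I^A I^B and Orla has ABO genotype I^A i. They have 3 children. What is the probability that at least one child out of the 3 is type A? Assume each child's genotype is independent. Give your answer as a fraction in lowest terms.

ABO cross I^A I^B × I^A i → 1/2 A, 1/4 B, 1/4 AB.
So P(type A) = 1/2 per child.
P(none) = (1/2)^3 = 1/8; P(at least one) = 1 − 1/8 = 7/8.

7/8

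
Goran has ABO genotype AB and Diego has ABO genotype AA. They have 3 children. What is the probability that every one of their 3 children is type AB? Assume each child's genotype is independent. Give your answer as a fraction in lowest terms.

ABO cross AB × AA → 1/2 A, 1/2 AB.
So P(type AB) = 1/2 per child.
All 3 independent: (1/2)^3 = 1/8.

1/8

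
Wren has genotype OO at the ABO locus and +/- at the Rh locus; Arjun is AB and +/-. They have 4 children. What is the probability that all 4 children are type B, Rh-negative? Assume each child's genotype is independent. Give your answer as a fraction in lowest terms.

1/4096

ABO cross OO × AB → 1/2 A, 1/2 B.
Rh cross +/- × +/- → 3/4 Rh+, 1/4 Rh-; so P(type B, Rh-negative) = 1/2 × 1/4 = 1/8 per child.
All 4 independent: (1/8)^4 = 1/4096.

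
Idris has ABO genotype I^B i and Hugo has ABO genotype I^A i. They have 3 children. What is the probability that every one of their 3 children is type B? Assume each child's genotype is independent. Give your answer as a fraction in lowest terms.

1/64

ABO cross I^B i × I^A i → 1/4 O, 1/4 A, 1/4 B, 1/4 AB.
So P(type B) = 1/4 per child.
All 3 independent: (1/4)^3 = 1/64.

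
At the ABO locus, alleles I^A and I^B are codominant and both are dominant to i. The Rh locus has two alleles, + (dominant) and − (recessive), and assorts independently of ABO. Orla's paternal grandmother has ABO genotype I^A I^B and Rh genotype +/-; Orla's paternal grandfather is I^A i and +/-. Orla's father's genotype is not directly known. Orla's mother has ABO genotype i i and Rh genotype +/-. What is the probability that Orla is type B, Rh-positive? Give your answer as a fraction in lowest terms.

3/16

Orla's father's ABO genotype from I^A I^B × I^A i: 1/4 I^A I^A, 1/4 I^A I^B, 1/4 I^A i, 1/4 I^B i.
Crossing each possibility with the mother i i and summing P(type B): 1/4·0 + 1/4·1/2 + 1/4·0 + 1/4·1/2 = 1/4.
Similarly for Rh via the father's Rh distribution: P(Rh+) = 3/4.
Independent loci: 1/4 × 3/4 = 3/16.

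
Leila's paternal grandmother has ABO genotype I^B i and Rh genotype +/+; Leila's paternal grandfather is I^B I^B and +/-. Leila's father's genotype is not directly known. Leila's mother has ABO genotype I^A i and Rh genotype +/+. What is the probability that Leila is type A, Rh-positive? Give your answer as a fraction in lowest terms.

Leila's father's ABO genotype from I^B i × I^B I^B: 1/2 I^B I^B, 1/2 I^B i.
Crossing each possibility with the mother I^A i and summing P(type A): 1/2·0 + 1/2·1/4 = 1/8.
Similarly for Rh via the father's Rh distribution: P(Rh+) = 1.
Independent loci: 1/8 × 1 = 1/8.

1/8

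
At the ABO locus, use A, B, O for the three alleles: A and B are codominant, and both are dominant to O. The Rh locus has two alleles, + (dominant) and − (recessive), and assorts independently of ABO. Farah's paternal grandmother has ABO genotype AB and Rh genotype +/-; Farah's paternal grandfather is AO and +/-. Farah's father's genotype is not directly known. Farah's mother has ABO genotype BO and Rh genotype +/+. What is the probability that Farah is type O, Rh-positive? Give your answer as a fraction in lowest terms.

Farah's father's ABO genotype from AB × AO: 1/4 AA, 1/4 AB, 1/4 AO, 1/4 BO.
Crossing each possibility with the mother BO and summing P(type O): 1/4·0 + 1/4·0 + 1/4·1/4 + 1/4·1/4 = 1/8.
Similarly for Rh via the father's Rh distribution: P(Rh+) = 1.
Independent loci: 1/8 × 1 = 1/8.

1/8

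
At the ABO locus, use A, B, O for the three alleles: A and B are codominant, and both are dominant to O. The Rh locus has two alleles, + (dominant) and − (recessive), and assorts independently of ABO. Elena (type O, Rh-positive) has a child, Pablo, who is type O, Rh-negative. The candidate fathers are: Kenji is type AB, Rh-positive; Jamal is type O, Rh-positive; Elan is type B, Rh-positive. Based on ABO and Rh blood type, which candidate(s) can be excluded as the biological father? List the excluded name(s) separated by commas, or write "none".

A candidate is excluded only if no genotype consistent with his phenotype could produce a type O, Rh-negative child with a type O, Rh-positive mother.
Kenji (type AB, Rh+): no genotype consistent with that phenotype can produce a type-O Rh- child with a type-O mother.

Kenji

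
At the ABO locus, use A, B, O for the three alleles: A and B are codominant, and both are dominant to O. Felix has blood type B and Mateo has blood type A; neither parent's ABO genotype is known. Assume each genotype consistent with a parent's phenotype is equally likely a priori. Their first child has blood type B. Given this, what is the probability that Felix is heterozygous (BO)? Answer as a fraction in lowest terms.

1/3

Possible genotypes: Felix ∈ {BB, BO}; Mateo ∈ {AA, AO}.
Weight each parental genotype pair by prior × P(type-B child):
  BB × AO: posterior weight 2/3.
  BO × AO: posterior weight 1/3.
Sum the posterior weight over pairs where Felix is BO: 1/3.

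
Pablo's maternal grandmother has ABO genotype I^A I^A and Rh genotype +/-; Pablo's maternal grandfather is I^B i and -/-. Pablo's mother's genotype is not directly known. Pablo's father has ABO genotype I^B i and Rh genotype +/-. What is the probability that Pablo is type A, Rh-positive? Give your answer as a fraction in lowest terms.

5/32

Pablo's mother's ABO genotype from I^A I^A × I^B i: 1/2 I^A I^B, 1/2 I^A i.
Crossing each possibility with the father I^B i and summing P(type A): 1/2·1/4 + 1/2·1/4 = 1/4.
Similarly for Rh via the mother's Rh distribution: P(Rh+) = 5/8.
Independent loci: 1/4 × 5/8 = 5/32.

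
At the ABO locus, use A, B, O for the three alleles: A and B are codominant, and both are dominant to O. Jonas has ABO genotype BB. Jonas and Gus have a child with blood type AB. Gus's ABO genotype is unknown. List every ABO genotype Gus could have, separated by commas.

For each candidate genotype of Gus, check whether crossing it with BB can produce every observed child phenotype.
  AA → possible child types {AB} ✓
  AB → possible child types {B, AB} ✓
  AO → possible child types {B, AB} ✓
  BB → possible child types {B} ✗
  BO → possible child types {B} ✗
  OO → possible child types {B} ✗

AA, AB, AO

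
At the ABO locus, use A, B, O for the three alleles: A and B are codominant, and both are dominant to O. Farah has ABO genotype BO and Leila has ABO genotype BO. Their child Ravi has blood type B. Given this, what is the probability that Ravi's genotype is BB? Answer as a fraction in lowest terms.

1/3

Cross BO × BO → 1/4 BB, 1/2 BO, 1/4 OO.
Type-B genotypes among offspring: BB (1/4), BO (1/2); total 3/4.
P(BB | type B) = (1/4) / (3/4) = 1/3.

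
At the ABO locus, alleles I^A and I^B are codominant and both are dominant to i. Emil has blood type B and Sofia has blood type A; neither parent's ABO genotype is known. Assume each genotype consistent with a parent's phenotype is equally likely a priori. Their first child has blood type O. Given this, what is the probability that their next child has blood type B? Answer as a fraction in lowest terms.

Possible genotypes: Emil ∈ {I^B I^B, I^B i}; Sofia ∈ {I^A I^A, I^A i}.
Weight each parental genotype pair by prior × P(type-O child):
  I^B i × I^A i: posterior weight 1; P(next child type B) = 1/4.
Weighted sum = 1/4.

1/4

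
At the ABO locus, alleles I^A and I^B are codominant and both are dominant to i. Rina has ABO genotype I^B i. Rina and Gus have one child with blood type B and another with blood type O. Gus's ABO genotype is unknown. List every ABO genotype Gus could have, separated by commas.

I^A i, I^B i, i i

For each candidate genotype of Gus, check whether crossing it with I^B i can produce every observed child phenotype.
  I^A I^A → possible child types {A, AB} ✗
  I^A I^B → possible child types {A, B, AB} ✗
  I^A i → possible child types {O, A, B, AB} ✓
  I^B I^B → possible child types {B} ✗
  I^B i → possible child types {O, B} ✓
  i i → possible child types {O, B} ✓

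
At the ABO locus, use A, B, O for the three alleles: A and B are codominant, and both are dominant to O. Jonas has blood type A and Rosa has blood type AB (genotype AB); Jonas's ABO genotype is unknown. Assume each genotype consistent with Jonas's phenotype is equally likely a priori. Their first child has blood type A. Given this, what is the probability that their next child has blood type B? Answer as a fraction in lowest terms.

Possible genotypes: Jonas ∈ {AA, AO}; Rosa ∈ {AB}.
Weight each parental genotype pair by prior × P(type-A child):
  AA × AB: posterior weight 1/2; P(next child type B) = 0.
  AO × AB: posterior weight 1/2; P(next child type B) = 1/4.
Weighted sum = 1/8.

1/8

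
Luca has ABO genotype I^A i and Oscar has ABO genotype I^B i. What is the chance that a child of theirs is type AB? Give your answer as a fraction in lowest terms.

ABO cross I^A i × I^B i → offspring phenotypes: 1/4 O, 1/4 A, 1/4 B, 1/4 AB.
So P(type AB) = 1/4.

1/4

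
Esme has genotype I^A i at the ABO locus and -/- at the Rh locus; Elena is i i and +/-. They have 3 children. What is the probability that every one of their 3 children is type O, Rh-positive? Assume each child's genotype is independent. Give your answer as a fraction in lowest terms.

ABO cross I^A i × i i → 1/2 O, 1/2 A.
Rh cross -/- × +/- → 1/2 Rh+, 1/2 Rh-; so P(type O, Rh-positive) = 1/2 × 1/2 = 1/4 per child.
All 3 independent: (1/4)^3 = 1/64.

1/64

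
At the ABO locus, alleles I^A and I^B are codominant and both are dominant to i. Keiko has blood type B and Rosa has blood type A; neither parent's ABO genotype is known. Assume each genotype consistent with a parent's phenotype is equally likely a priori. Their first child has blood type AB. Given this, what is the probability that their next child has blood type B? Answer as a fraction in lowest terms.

Possible genotypes: Keiko ∈ {I^B I^B, I^B i}; Rosa ∈ {I^A I^A, I^A i}.
Weight each parental genotype pair by prior × P(type-AB child):
  I^B I^B × I^A I^A: posterior weight 4/9; P(next child type B) = 0.
  I^B I^B × I^A i: posterior weight 2/9; P(next child type B) = 1/2.
  I^B i × I^A I^A: posterior weight 2/9; P(next child type B) = 0.
  I^B i × I^A i: posterior weight 1/9; P(next child type B) = 1/4.
Weighted sum = 5/36.

5/36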